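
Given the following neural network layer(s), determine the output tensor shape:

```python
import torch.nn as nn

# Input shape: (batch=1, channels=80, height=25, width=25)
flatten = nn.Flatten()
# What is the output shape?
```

Input: (1, 80, 25, 25) -> Output: (1, 50000)

Answer: (1, 50000)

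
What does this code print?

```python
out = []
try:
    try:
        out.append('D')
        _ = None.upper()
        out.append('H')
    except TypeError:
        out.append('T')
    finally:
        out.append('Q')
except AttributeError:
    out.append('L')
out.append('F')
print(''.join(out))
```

Execution trace: 'D' (try body) → 'Q' (finally) → 'L' (outer except AttributeError) → 'F' (after the try/except). Output: DQLF

Answer: DQLF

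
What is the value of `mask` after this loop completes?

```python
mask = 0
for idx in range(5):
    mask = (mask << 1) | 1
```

Build 5 consecutive 1-bits: 0b11111
`mask` takes the values: 0 → 1 → 3 → 7 → 15 → 31

Answer: 31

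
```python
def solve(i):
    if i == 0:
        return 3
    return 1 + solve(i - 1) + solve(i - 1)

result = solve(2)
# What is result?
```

solve(i) = 1 + 2·solve(i-1), solve(0)=3. Closed form: (3+1)·2^2 - 1 = 15.

Answer: 15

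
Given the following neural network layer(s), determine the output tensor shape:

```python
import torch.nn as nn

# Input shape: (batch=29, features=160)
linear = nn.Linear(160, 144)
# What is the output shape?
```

Input: (29, 160) -> Output: (29, 144)

Answer: (29, 144)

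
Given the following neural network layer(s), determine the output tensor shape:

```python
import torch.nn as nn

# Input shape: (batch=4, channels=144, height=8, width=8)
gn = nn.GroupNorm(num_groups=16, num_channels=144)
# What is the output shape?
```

Input: (4, 144, 8, 8) -> Output: (4, 144, 8, 8)

Answer: (4, 144, 8, 8)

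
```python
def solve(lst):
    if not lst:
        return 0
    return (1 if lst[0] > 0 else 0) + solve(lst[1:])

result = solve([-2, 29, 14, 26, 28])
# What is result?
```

Count of positive elements in [-2, 29, 14, 26, 28] = 4

Answer: 4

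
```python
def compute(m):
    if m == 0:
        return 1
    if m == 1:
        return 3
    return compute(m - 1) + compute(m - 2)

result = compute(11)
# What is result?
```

Build up from base cases: compute(0)=1, compute(1)=3, compute(2)=4, compute(3)=7, compute(4)=11, compute(5)=18, compute(6)=29, ..., compute(11)=322

Answer: 322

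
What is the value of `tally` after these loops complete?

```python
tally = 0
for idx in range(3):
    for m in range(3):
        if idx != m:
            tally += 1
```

3² - 3 (exclude diagonal)
`tally` takes the values: 0 → 1 → 2 → 3 → 4 → 5 → 6

Answer: 6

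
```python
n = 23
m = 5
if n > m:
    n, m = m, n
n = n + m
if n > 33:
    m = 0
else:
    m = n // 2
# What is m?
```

Trace:
`n = 23` → n = 23
`m = 5` → m = 5
`if n > m: ...` → n > m is True → n = 5; m = 23
`n = n + m` → n = 28
`if n > 33: ...` → n > 33 is False, take else branch → m = 14
So m = 14

Answer: 14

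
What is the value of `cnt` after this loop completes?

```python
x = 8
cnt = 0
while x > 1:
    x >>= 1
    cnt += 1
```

Count right shifts until 1
`cnt` takes the values: 0 → 1 → 2 → 3

Answer: 3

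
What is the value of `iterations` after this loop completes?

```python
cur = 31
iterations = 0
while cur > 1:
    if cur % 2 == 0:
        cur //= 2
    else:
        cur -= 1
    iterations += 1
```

Steps to reduce 31 to 1
`iterations` takes the values: 0 → 1 → 2 → 3 → 4 → 5 → 6 → 7 → 8

Answer: 8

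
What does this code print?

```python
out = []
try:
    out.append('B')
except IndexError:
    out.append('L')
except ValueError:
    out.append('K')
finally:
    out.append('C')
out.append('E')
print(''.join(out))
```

Execution trace: 'B' (try body, no exception) → 'C' (finally) → 'E' (after the try/except). Output: BCE

Answer: BCE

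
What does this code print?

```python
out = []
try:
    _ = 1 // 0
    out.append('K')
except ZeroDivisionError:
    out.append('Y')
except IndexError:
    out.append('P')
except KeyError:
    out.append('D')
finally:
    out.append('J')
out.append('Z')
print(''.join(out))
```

Execution trace: 'Y' (except ZeroDivisionError) → 'J' (finally) → 'Z' (after the try/except). Output: YJZ

Answer: YJZ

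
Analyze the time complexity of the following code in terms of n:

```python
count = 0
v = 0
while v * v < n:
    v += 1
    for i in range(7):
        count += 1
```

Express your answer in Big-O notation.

Each loop level contributes: √n × 1. Multiplying the contributions gives O(√n).

Answer: O(√n)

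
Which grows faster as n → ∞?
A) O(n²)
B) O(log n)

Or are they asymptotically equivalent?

O(n²) vs O(log n): Higher order terms dominate.

Answer: A) O(n²) grows faster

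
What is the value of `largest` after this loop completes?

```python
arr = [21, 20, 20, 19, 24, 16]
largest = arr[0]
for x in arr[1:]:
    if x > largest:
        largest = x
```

Maximum of [21, 20, 20, 19, 24, 16]
`largest` takes the values: 21 → 24

Answer: 24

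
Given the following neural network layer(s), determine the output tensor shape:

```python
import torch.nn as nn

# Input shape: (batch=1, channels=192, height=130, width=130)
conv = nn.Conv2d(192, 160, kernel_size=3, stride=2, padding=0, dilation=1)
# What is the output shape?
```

Input: (1, 192, 130, 130) -> Output: (1, 160, 64, 64)

Answer: (1, 160, 64, 64)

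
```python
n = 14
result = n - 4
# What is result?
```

Trace:
`n = 14` → n = 14
`result = n - 4` → result = 10
So result = 10

Answer: 10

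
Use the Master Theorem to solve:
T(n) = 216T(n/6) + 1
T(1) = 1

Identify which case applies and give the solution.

a=216, b=6, f(n)=1. log_6(216) = 3. Since c=0 < 3, Case 1 applies: T(n) = Θ(n^log_b(a)) = O(n^3).

Answer: O(n^3) - Case 1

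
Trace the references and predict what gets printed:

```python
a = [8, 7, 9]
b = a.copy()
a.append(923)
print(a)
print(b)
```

Key concept: list.copy() creates independent copy.
Step by step:
`a = [8, 7, 9]` → a = [8, 7, 9]
`b = a.copy()` → b = [8, 7, 9]
`a.append(923)` → a = [8, 7, 9, 923]
`print(a)` → prints [8, 7, 9, 923]
`print(b)` → prints [8, 7, 9]

Answer:
[8, 7, 9, 923]
[8, 7, 9]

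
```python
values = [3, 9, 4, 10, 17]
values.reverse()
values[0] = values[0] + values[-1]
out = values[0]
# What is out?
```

Trace:
`values = [3, 9, 4, 10, 17]` → values = [3, 9, 4, 10, 17]
`values.reverse()` → values = [17, 10, 4, 9, 3]
`values[0] = values[0] + values[-1]` → values = [20, 10, 4, 9, 3]
`out = values[0]` → out = 20
So out = 20

Answer: 20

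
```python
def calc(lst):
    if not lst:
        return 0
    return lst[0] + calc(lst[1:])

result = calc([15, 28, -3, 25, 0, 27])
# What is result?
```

15 + 28 + (-3) + 25 + 0 + 27 + 0 = 92

Answer: 92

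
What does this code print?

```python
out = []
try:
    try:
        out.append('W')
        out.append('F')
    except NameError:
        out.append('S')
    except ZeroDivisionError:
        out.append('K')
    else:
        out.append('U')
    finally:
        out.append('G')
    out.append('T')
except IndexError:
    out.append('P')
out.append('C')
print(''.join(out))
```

Execution trace: 'W' (inner try body) → 'F' (inner try body, no exception) → 'U' (inner else) → 'G' (inner finally) → 'T' (try body, no exception) → 'C' (after the try/except). Output: WFUGTC

Answer: WFUGTC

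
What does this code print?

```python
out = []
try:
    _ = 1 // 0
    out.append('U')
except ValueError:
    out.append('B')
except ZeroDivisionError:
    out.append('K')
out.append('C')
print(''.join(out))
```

Execution trace: 'K' (except ZeroDivisionError) → 'C' (after the try/except). Output: KC

Answer: KC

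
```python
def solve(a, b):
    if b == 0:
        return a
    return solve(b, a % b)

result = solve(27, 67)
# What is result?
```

solve(27, 67) -> solve(67, 27) -> solve(27, 13) -> solve(13, 1) -> solve(1, 0) -> 1

Answer: 1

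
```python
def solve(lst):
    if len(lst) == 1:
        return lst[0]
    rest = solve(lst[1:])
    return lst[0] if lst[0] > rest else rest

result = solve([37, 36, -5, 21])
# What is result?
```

Recursive max over [37, 36, -5, 21] = 37

Answer: 37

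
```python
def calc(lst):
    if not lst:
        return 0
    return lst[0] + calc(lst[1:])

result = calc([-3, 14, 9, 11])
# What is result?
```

(-3) + 14 + 9 + 11 + 0 = 31

Answer: 31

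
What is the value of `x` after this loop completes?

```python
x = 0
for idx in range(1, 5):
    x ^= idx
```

XOR of 1 to 4
`x` takes the values: 0 → 1 → 3 → 0 → 4

Answer: 4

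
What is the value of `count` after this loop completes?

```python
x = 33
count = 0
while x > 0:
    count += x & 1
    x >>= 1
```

Count set bits in 33 (binary: 0b100001)
`count` takes the values: 0 → 1 → 2

Answer: 2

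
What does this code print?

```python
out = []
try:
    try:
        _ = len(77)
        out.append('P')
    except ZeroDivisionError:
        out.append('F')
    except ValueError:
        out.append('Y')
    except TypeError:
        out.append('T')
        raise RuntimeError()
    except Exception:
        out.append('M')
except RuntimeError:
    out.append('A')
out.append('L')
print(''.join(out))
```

Execution trace: 'T' (inner except TypeError) → 'A' (outer except RuntimeError) → 'L' (after the try/except). Output: TAL

Answer: TAL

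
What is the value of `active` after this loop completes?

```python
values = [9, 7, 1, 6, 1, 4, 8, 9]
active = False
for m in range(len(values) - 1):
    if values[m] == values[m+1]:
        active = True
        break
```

Check consecutive duplicates in [9, 7, 1, 6, 1, 4, 8, 9]
`active` takes the values: False

Answer: False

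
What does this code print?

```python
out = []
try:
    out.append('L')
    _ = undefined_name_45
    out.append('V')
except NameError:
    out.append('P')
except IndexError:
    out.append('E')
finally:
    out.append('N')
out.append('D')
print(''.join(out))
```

Execution trace: 'L' (try body) → 'P' (except NameError) → 'N' (finally) → 'D' (after the try/except). Output: LPND

Answer: LPND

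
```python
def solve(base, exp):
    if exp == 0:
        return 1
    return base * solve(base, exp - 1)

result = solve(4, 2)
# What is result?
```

solve(4, 2) = 4 * 4 = 16

Answer: 16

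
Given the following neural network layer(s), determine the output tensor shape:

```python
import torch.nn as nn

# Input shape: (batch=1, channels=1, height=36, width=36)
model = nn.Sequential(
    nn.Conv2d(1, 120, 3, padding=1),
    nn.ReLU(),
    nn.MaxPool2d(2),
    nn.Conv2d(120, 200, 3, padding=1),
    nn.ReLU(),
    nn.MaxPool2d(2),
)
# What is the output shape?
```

Input: (1, 1, 36, 36) -> after first Conv2d: (1, 120, 36, 36) -> after first MaxPool2d: (1, 120, 18, 18) -> after second Conv2d: (1, 200, 18, 18) -> Output: (1, 200, 9, 9)

Answer: (1, 200, 9, 9)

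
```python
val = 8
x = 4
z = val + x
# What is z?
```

Trace:
`val = 8` → val = 8
`x = 4` → x = 4
`z = val + x` → z = 12
So z = 12

Answer: 12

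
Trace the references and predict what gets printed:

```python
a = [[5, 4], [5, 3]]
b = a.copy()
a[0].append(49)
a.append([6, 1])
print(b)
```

Key concept: shallow copy with nested lists.
Step by step:
`a = [[5, 4], [5, 3]]` → a = [[5, 4], [5, 3]]
`b = a.copy()` → b = [[5, 4], [5, 3]]
`a[0].append(49)` → a = [[5, 4, 49], [5, 3]]; b = [[5, 4, 49], [5, 3]]
`a.append([6, 1])` → a = [[5, 4, 49], [5, 3], [6, 1]]
`print(b)` → prints [[5, 4, 49], [5, 3]]

Answer: [[5, 4, 49], [5, 3]]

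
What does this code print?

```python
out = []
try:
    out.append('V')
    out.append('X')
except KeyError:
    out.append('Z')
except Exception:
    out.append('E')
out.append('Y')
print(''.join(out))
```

Execution trace: 'V' (try body) → 'X' (try body, no exception) → 'Y' (after the try/except). Output: VXY

Answer: VXY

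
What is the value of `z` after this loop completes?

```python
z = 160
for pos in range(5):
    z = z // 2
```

Halve 5 times: 160 // 2^5 = 5
`z` takes the values: 160 → 80 → 40 → 20 → 10 → 5

Answer: 5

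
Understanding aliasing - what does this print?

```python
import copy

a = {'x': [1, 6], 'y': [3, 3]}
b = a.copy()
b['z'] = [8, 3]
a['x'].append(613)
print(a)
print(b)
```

Key concept: shallow copy of dict with mutable values.
Step by step:
`a = {'x': [1, 6], 'y': [3, 3]}` → a = {'x': [1, 6], 'y': [3, 3]}
`b = a.copy()` → b = {'x': [1, 6], 'y': [3, 3]}
`b['z'] = [8, 3]` → b = {'x': [1, 6], 'y': [3, 3], 'z': [8, 3]}
`a['x'].append(613)` → a = {'x': [1, 6, 613], 'y': [3, 3]}; b = {'x': [1, 6, 613], 'y': [3, 3], 'z': [8, 3]}
`print(a)` → prints {'x': [1, 6, 613], 'y': [3, 3]}
`print(b)` → prints {'x': [1, 6, 613], 'y': [3, 3], 'z': [8, 3]}

Answer:
{'x': [1, 6, 613], 'y': [3, 3]}
{'x': [1, 6, 613], 'y': [3, 3], 'z': [8, 3]}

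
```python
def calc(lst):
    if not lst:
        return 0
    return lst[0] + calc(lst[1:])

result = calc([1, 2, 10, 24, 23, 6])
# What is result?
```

1 + 2 + 10 + 24 + 23 + 6 + 0 = 66

Answer: 66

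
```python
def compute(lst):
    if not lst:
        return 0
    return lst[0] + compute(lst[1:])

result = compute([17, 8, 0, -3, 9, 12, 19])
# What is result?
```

17 + 8 + 0 + (-3) + 9 + 12 + 19 + 0 = 62

Answer: 62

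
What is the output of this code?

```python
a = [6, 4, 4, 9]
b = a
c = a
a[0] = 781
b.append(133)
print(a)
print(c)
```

Key concept: multiple aliases.
Step by step:
`a = [6, 4, 4, 9]` → a = [6, 4, 4, 9]
`b = a` → b = [6, 4, 4, 9] (same object as a)
`c = a` → c = [6, 4, 4, 9] (same object as a, b)
`a[0] = 781` → a = [781, 4, 4, 9] (same object as b, c); b = [781, 4, 4, 9] (same object as a, c); c = [781, 4, 4, 9] (same object as a, b)
`b.append(133)` → a = [781, 4, 4, 9, 133] (same object as b, c); b = [781, 4, 4, 9, 133] (same object as a, c); c = [781, 4, 4, 9, 133] (same object as a, b)
`print(a)` → prints [781, 4, 4, 9, 133]
`print(c)` → prints [781, 4, 4, 9, 133]

Answer:
[781, 4, 4, 9, 133]
[781, 4, 4, 9, 133]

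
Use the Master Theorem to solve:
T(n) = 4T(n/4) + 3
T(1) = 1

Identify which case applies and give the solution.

a=4, b=4, f(n)=3. log_4(4) = 1. Since c=0 < 1, Case 1 applies: T(n) = Θ(n^log_b(a)) = O(n).

Answer: O(n) - Case 1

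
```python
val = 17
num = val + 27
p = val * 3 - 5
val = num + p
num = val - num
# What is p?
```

Trace:
`val = 17` → val = 17
`num = val + 27` → num = 44
`p = val * 3 - 5` → p = 46
`val = num + p` → val = 90
`num = val - num` → num = 46
So p = 46

Answer: 46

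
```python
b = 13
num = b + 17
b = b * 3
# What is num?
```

Trace:
`b = 13` → b = 13
`num = b + 17` → num = 30
`b = b * 3` → b = 39
So num = 30

Answer: 30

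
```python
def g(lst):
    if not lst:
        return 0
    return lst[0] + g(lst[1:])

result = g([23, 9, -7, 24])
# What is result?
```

23 + 9 + (-7) + 24 + 0 = 49

Answer: 49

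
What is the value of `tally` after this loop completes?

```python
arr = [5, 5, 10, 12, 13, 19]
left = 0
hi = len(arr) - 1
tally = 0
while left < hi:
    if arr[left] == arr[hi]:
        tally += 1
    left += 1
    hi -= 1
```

Count matching pairs from ends
`tally` takes the values: 0

Answer: 0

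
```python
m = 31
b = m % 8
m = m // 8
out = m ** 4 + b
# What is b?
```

Trace:
`m = 31` → m = 31
`b = m % 8` → b = 7
`m = m // 8` → m = 3
`out = m ** 4 + b` → out = 88
So b = 7

Answer: 7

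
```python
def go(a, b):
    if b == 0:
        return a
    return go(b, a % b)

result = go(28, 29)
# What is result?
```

go(28, 29) -> go(29, 28) -> go(28, 1) -> go(1, 0) -> 1

Answer: 1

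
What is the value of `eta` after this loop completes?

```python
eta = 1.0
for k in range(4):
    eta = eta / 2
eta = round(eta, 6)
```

Halving LR 4 times: 1 / 2^4
`eta` takes the values: 1.0 → 0.5 → 0.25 → 0.125 → 0.0625

Answer: 0.0625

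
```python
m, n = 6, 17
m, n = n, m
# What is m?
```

Trace:
`m, n = 6, 17` → m = 6; n = 17
`m, n = n, m` → m = 17; n = 6
So m = 17

Answer: 17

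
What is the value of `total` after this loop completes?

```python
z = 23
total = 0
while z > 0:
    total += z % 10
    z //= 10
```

Sum digits of 23
`total` takes the values: 0 → 3 → 5

Answer: 5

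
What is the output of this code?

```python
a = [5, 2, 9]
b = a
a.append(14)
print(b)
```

Key concept: basic list aliasing.
Step by step:
`a = [5, 2, 9]` → a = [5, 2, 9]
`b = a` → b = [5, 2, 9] (same object as a)
`a.append(14)` → a = [5, 2, 9, 14] (same object as b); b = [5, 2, 9, 14] (same object as a)
`print(b)` → prints [5, 2, 9, 14]

Answer: [5, 2, 9, 14]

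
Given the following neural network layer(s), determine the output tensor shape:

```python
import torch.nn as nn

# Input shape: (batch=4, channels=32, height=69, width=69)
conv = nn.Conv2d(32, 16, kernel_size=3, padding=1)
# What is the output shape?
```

Input: (4, 32, 69, 69) -> Output: (4, 16, 69, 69)

Answer: (4, 16, 69, 69)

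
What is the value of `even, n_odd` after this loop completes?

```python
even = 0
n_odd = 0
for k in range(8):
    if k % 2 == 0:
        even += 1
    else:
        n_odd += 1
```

Count evens and odds in range(8)
`even, n_odd` takes the values: (0, 0) → (1, 0) → (1, 1) → (2, 1) → (2, 2) → (3, 2) → (3, 3) → (4, 3) → (4, 4)

Answer: 4, 4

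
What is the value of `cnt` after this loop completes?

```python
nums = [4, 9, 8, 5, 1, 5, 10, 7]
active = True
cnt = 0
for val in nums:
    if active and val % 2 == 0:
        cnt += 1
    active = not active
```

Count even values at even positions
`cnt` takes the values: 0 → 1 → 2 → 3

Answer: 3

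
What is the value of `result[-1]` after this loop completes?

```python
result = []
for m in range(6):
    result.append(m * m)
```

Last element of squares 0 to 5
`result` takes the values: [] → [0] → [0, 1] → [0, 1, 4] → [0, 1, 4, 9] → [0, 1, 4, 9, 16] → [0, 1, 4, 9, 16, 25]
So `result[-1]` = 25

Answer: 25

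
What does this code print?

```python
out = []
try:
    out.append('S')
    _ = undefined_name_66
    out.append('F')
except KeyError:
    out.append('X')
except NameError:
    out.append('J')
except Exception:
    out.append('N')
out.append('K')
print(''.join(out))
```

Execution trace: 'S' (try body) → 'J' (except NameError) → 'K' (after the try/except). Output: SJK

Answer: SJK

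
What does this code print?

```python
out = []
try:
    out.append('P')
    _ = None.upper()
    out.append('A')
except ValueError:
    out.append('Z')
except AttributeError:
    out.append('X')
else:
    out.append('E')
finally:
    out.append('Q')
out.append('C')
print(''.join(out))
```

Execution trace: 'P' (try body) → 'X' (except AttributeError) → 'Q' (finally) → 'C' (after the try/except). Output: PXQC

Answer: PXQC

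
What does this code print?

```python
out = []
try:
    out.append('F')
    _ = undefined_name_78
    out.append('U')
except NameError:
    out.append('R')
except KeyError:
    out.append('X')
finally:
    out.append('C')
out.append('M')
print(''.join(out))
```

Execution trace: 'F' (try body) → 'R' (except NameError) → 'C' (finally) → 'M' (after the try/except). Output: FRCM

Answer: FRCM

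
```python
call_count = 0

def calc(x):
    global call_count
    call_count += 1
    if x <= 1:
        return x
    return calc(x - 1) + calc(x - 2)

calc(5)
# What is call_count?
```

Calls(x) = 1 + Calls(x-1) + Calls(x-2); Calls(0)=Calls(1)=1. For x=5 this gives 15.

Answer: 15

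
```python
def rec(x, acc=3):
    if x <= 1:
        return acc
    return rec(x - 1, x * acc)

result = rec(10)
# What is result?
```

Accumulator trace (n, acc): (10, 3) -> (9, 30) -> (8, 270) -> (7, 2160) -> (6, 15120) -> (5, 90720) -> (4, 453600) -> (3, 1814400) -> (2, 5443200) -> (1, 10886400) -> return 10886400

Answer: 10886400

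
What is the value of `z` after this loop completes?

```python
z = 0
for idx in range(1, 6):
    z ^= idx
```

XOR of 1 to 5
`z` takes the values: 0 → 1 → 3 → 0 → 4 → 1

Answer: 1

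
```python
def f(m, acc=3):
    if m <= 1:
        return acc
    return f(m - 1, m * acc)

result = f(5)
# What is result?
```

Accumulator trace (n, acc): (5, 3) -> (4, 15) -> (3, 60) -> (2, 180) -> (1, 360) -> return 360

Answer: 360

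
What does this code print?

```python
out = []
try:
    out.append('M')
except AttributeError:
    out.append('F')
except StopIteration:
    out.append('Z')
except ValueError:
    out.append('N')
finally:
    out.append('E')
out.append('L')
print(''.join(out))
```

Execution trace: 'M' (try body, no exception) → 'E' (finally) → 'L' (after the try/except). Output: MEL

Answer: MEL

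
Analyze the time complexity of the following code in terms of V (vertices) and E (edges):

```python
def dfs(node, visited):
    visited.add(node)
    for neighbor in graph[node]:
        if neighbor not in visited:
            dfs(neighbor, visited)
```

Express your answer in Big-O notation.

This is Depth-first search (recursive). Time complexity: O(V + E).

Answer: O(V + E)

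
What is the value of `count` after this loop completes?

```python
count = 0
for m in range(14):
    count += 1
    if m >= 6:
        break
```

Loop breaks when m reaches 6, count is 7
`count` takes the values: 0 → 1 → 2 → 3 → 4 → 5 → 6 → 7

Answer: 7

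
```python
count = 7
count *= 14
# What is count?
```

Trace:
`count = 7` → count = 7
`count *= 14` → count = 98
So count = 98

Answer: 98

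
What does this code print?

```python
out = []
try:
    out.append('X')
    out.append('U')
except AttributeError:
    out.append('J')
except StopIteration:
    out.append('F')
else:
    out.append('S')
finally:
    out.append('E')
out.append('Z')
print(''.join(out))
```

Execution trace: 'X' (try body) → 'U' (try body, no exception) → 'S' (else) → 'E' (finally) → 'Z' (after the try/except). Output: XUSEZ

Answer: XUSEZ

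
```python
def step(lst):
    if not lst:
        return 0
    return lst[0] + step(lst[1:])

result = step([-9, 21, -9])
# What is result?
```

(-9) + 21 + (-9) + 0 = 3

Answer: 3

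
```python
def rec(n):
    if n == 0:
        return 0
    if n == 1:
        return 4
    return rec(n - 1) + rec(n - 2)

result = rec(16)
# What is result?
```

Build up from base cases: rec(0)=0, rec(1)=4, rec(2)=4, rec(3)=8, rec(4)=12, rec(5)=20, rec(6)=32, ..., rec(16)=3948

Answer: 3948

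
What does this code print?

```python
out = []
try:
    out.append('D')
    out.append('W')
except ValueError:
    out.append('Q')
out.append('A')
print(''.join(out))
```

Execution trace: 'D' (try body) → 'W' (try body, no exception) → 'A' (after the try/except). Output: DWA

Answer: DWA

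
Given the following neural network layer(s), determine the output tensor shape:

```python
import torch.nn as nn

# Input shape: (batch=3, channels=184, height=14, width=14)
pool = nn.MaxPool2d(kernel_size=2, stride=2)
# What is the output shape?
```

Input: (3, 184, 14, 14) -> Output: (3, 184, 7, 7)

Answer: (3, 184, 7, 7)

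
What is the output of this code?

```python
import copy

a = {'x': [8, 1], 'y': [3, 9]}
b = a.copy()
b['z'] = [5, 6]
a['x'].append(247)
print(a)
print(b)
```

Key concept: shallow copy of dict with mutable values.
Step by step:
`a = {'x': [8, 1], 'y': [3, 9]}` → a = {'x': [8, 1], 'y': [3, 9]}
`b = a.copy()` → b = {'x': [8, 1], 'y': [3, 9]}
`b['z'] = [5, 6]` → b = {'x': [8, 1], 'y': [3, 9], 'z': [5, 6]}
`a['x'].append(247)` → a = {'x': [8, 1, 247], 'y': [3, 9]}; b = {'x': [8, 1, 247], 'y': [3, 9], 'z': [5, 6]}
`print(a)` → prints {'x': [8, 1, 247], 'y': [3, 9]}
`print(b)` → prints {'x': [8, 1, 247], 'y': [3, 9], 'z': [5, 6]}

Answer:
{'x': [8, 1, 247], 'y': [3, 9]}
{'x': [8, 1, 247], 'y': [3, 9], 'z': [5, 6]}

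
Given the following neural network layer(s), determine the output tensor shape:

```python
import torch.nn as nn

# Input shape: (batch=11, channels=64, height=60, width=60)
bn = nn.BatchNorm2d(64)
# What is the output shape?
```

Input: (11, 64, 60, 60) -> Output: (11, 64, 60, 60)

Answer: (11, 64, 60, 60)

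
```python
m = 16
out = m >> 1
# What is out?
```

Trace:
`m = 16` → m = 16
`out = m >> 1` → out = 8
So out = 8

Answer: 8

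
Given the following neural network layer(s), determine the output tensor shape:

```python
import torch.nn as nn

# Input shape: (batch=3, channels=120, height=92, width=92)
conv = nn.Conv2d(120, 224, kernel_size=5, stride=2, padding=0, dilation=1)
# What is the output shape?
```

Input: (3, 120, 92, 92) -> Output: (3, 224, 44, 44)

Answer: (3, 224, 44, 44)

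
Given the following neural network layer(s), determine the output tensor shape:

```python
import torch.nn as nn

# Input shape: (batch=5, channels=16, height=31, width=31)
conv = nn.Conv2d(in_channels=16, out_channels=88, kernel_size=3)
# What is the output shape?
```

Input: (5, 16, 31, 31) -> Output: (5, 88, 29, 29)

Answer: (5, 88, 29, 29)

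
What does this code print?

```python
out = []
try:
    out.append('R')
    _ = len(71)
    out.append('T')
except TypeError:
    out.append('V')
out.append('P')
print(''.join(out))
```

Execution trace: 'R' (try body) → 'V' (except TypeError) → 'P' (after the try/except). Output: RVP

Answer: RVP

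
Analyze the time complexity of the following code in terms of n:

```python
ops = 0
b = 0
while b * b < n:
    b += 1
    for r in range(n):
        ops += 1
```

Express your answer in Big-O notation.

Each loop level contributes: √n × n. Multiplying the contributions gives O(n√n).

Answer: O(n√n)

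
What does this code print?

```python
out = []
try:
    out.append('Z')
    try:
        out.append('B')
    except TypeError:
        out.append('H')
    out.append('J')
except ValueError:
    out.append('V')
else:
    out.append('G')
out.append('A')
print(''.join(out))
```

Execution trace: 'Z' (try body) → 'B' (inner try body, no exception) → 'J' (try body, no exception) → 'G' (else) → 'A' (after the try/except). Output: ZBJGA

Answer: ZBJGA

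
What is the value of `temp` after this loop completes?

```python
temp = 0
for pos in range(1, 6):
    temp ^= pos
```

XOR of 1 to 5
`temp` takes the values: 0 → 1 → 3 → 0 → 4 → 1

Answer: 1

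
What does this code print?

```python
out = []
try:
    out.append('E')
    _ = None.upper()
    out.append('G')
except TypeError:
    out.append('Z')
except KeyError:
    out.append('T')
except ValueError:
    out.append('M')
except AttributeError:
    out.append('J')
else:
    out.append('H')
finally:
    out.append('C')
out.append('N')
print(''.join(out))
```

Execution trace: 'E' (try body) → 'J' (except AttributeError) → 'C' (finally) → 'N' (after the try/except). Output: EJCN

Answer: EJCN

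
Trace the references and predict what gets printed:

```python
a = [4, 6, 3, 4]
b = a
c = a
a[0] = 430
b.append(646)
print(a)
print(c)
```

Key concept: multiple aliases.
Step by step:
`a = [4, 6, 3, 4]` → a = [4, 6, 3, 4]
`b = a` → b = [4, 6, 3, 4] (same object as a)
`c = a` → c = [4, 6, 3, 4] (same object as a, b)
`a[0] = 430` → a = [430, 6, 3, 4] (same object as b, c); b = [430, 6, 3, 4] (same object as a, c); c = [430, 6, 3, 4] (same object as a, b)
`b.append(646)` → a = [430, 6, 3, 4, 646] (same object as b, c); b = [430, 6, 3, 4, 646] (same object as a, c); c = [430, 6, 3, 4, 646] (same object as a, b)
`print(a)` → prints [430, 6, 3, 4, 646]
`print(c)` → prints [430, 6, 3, 4, 646]

Answer:
[430, 6, 3, 4, 646]
[430, 6, 3, 4, 646]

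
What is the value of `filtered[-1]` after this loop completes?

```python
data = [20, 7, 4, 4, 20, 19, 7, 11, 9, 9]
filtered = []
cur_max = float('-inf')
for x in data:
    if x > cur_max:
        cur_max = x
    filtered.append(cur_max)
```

Running max ends at 20
`filtered` takes the values: [] → [20] → [20, 20] → [20, 20, 20] → [20, 20, 20, 20] → [20, 20, 20, 20, 20] → [20, 20, 20, 20, 20, 20] → [20, 20, 20, 20, 20, 20, 20] → [20, 20, 20, 20, 20, 20, 20, 20] → [20, 20, 20, 20, 20, 20, 20, 20, 20] → [20, 20, 20, 20, 20, 20, 20, 20, 20, 20]
So `filtered[-1]` = 20

Answer: 20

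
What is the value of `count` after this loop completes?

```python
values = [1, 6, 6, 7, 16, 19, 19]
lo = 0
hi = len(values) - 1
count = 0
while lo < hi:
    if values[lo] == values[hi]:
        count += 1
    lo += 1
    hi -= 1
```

Count matching pairs from ends
`count` takes the values: 0

Answer: 0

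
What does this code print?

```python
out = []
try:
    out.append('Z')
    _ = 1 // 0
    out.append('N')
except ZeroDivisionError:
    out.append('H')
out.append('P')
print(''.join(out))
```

Execution trace: 'Z' (try body) → 'H' (except ZeroDivisionError) → 'P' (after the try/except). Output: ZHP

Answer: ZHP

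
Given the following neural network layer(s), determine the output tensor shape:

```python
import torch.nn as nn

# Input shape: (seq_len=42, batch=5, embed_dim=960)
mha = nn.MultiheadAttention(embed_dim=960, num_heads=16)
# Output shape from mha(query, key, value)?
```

Input: (42, 5, 960) -> Output: (42, 5, 960)

Answer: (42, 5, 960)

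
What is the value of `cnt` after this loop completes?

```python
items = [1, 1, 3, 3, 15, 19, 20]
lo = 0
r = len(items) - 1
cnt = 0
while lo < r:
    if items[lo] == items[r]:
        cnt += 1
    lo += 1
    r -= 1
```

Count matching pairs from ends
`cnt` takes the values: 0

Answer: 0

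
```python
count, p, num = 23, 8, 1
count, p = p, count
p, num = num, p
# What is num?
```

Trace:
`count, p, num = 23, 8, 1` → count = 23; p = 8; num = 1
`count, p = p, count` → count = 8; p = 23
`p, num = num, p` → p = 1; num = 23
So num = 23

Answer: 23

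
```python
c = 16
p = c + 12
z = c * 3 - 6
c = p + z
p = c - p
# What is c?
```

Trace:
`c = 16` → c = 16
`p = c + 12` → p = 28
`z = c * 3 - 6` → z = 42
`c = p + z` → c = 70
`p = c - p` → p = 42
So c = 70

Answer: 70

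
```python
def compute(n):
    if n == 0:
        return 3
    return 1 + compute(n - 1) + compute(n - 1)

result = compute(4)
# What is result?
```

compute(n) = 1 + 2·compute(n-1), compute(0)=3. Closed form: (3+1)·2^4 - 1 = 63.

Answer: 63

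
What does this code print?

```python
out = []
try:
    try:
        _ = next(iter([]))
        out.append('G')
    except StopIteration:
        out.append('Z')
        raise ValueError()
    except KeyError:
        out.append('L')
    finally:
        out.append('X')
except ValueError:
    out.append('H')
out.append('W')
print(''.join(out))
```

Execution trace: 'Z' (inner except StopIteration) → 'X' (inner finally) → 'H' (outer except ValueError) → 'W' (after the try/except). Output: ZXHW

Answer: ZXHW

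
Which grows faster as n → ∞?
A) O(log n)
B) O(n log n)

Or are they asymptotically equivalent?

O(log n) vs O(n log n): Higher order terms dominate.

Answer: B) O(n log n) grows faster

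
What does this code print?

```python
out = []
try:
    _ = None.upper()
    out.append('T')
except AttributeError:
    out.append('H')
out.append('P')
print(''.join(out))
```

Execution trace: 'H' (except AttributeError) → 'P' (after the try/except). Output: HP

Answer: HP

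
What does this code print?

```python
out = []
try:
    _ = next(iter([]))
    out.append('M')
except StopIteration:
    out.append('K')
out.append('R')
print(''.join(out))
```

Execution trace: 'K' (except StopIteration) → 'R' (after the try/except). Output: KR

Answer: KR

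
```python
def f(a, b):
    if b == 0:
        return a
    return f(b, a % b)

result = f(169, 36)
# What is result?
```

f(169, 36) -> f(36, 25) -> f(25, 11) -> f(11, 3) -> f(3, 2) -> f(2, 1) -> f(1, 0) -> 1

Answer: 1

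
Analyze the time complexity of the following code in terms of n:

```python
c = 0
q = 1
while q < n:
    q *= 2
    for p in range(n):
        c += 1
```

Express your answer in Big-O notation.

Each loop level contributes: log n × n. Multiplying the contributions gives O(n log n).

Answer: O(n log n)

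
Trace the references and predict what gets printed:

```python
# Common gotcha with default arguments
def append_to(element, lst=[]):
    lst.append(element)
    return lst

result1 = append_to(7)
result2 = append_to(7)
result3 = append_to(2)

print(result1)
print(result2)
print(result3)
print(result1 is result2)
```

Key concept: mutable default argument gotcha.
Step by step:
`result1 = append_to(7)` → result1 = [7]
`result2 = append_to(7)` → result1 = [7, 7] (same object as result2); result2 = [7, 7] (same object as result1)
`result3 = append_to(2)` → result1 = [7, 7, 2] (same object as result2, result3); result2 = [7, 7, 2] (same object as result1, result3); result3 = [7, 7, 2] (same object as result1, result2)
`print(result1)` → prints [7, 7, 2]
`print(result2)` → prints [7, 7, 2]
`print(result3)` → prints [7, 7, 2]
`print(result1 is result2)` → prints True

Answer:
[7, 7, 2]
[7, 7, 2]
[7, 7, 2]
True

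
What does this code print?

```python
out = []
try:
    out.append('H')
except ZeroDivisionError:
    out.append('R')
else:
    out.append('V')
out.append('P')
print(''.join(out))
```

Execution trace: 'H' (try body, no exception) → 'V' (else) → 'P' (after the try/except). Output: HVP

Answer: HVP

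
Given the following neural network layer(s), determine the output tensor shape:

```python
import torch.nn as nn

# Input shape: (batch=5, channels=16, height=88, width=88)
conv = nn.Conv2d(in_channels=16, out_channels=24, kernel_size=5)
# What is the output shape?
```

Input: (5, 16, 88, 88) -> Output: (5, 24, 84, 84)

Answer: (5, 24, 84, 84)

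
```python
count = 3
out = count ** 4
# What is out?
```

Trace:
`count = 3` → count = 3
`out = count ** 4` → out = 81
So out = 81

Answer: 81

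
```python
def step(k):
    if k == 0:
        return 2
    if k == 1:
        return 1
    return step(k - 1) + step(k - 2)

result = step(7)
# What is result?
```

Build up from base cases: step(0)=2, step(1)=1, step(2)=3, step(3)=4, step(4)=7, step(5)=11, step(6)=18, ..., step(7)=29

Answer: 29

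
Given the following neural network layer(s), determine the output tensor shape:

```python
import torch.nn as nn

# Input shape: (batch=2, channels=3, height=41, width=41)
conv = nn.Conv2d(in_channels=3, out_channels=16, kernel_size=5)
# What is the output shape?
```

Input: (2, 3, 41, 41) -> Output: (2, 16, 37, 37)

Answer: (2, 16, 37, 37)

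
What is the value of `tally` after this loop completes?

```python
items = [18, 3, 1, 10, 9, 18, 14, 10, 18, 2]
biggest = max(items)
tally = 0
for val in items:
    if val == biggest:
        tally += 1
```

Count of max value 18 in [18, 3, 1, 10, 9, 18, 14, 10, 18, 2]
`tally` takes the values: 0 → 1 → 2 → 3

Answer: 3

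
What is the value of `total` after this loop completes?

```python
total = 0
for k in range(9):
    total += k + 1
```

Start at 0, add 1 to 9 = 45
`total` takes the values: 0 → 1 → 3 → 6 → 10 → 15 → 21 → 28 → 36 → 45

Answer: 45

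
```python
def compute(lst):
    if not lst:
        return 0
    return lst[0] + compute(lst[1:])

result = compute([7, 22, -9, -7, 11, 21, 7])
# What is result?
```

7 + 22 + (-9) + (-7) + 11 + 21 + 7 + 0 = 52

Answer: 52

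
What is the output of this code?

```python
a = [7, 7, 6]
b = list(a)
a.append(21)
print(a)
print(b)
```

Key concept: list() constructor creates copy.
Step by step:
`a = [7, 7, 6]` → a = [7, 7, 6]
`b = list(a)` → b = [7, 7, 6]
`a.append(21)` → a = [7, 7, 6, 21]
`print(a)` → prints [7, 7, 6, 21]
`print(b)` → prints [7, 7, 6]

Answer:
[7, 7, 6, 21]
[7, 7, 6]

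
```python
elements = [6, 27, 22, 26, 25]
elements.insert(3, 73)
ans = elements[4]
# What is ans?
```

Trace:
`elements = [6, 27, 22, 26, 25]` → elements = [6, 27, 22, 26, 25]
`elements.insert(3, 73)` → elements = [6, 27, 22, 73, 26, 25]
`ans = elements[4]` → ans = 26
So ans = 26

Answer: 26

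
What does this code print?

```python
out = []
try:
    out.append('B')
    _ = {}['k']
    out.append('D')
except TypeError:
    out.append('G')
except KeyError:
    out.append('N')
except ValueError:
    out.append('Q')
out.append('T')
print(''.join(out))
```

Execution trace: 'B' (try body) → 'N' (except KeyError) → 'T' (after the try/except). Output: BNT

Answer: BNT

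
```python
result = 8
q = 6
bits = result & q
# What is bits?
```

Trace:
`result = 8` → result = 8
`q = 6` → q = 6
`bits = result & q` → bits = 0
So bits = 0

Answer: 0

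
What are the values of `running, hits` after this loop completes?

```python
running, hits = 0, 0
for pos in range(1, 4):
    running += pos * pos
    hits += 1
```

Sum of squares and count
`running, hits` takes the values: (0, 0) → (1, 0) → (1, 1) → (5, 1) → (5, 2) → (14, 2) → (14, 3)

Answer: 14, 3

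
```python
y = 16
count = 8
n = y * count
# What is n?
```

Trace:
`y = 16` → y = 16
`count = 8` → count = 8
`n = y * count` → n = 128
So n = 128

Answer: 128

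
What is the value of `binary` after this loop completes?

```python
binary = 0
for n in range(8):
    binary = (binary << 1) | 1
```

Build 8 consecutive 1-bits: 0b11111111
`binary` takes the values: 0 → 1 → 3 → 7 → 15 → 31 → 63 → 127 → 255

Answer: 255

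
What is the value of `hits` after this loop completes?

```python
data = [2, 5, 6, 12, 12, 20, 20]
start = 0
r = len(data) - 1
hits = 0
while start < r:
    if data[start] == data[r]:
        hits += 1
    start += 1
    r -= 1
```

Count matching pairs from ends
`hits` takes the values: 0

Answer: 0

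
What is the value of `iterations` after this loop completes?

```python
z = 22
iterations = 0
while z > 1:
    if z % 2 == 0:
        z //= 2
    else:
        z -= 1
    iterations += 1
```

Steps to reduce 22 to 1
`iterations` takes the values: 0 → 1 → 2 → 3 → 4 → 5 → 6

Answer: 6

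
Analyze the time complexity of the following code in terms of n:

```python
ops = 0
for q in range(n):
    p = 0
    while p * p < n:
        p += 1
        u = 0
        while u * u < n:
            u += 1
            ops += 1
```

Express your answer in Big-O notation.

Each loop level contributes: n × √n × √n. Multiplying the contributions gives O(n^2).

Answer: O(n^2)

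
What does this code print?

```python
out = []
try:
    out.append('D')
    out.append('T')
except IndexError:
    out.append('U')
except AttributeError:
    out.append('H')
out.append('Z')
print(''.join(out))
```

Execution trace: 'D' (try body) → 'T' (try body, no exception) → 'Z' (after the try/except). Output: DTZ

Answer: DTZ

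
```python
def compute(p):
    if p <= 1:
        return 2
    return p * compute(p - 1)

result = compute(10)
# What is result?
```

compute(10) = 10 * 9 * 8 * 7 * 6 * 5 * 4 * 3 * 2 * 2 = 7257600

Answer: 7257600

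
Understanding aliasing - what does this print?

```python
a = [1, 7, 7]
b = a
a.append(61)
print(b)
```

Key concept: basic list aliasing.
Step by step:
`a = [1, 7, 7]` → a = [1, 7, 7]
`b = a` → b = [1, 7, 7] (same object as a)
`a.append(61)` → a = [1, 7, 7, 61] (same object as b); b = [1, 7, 7, 61] (same object as a)
`print(b)` → prints [1, 7, 7, 61]

Answer: [1, 7, 7, 61]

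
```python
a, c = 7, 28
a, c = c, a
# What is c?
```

Trace:
`a, c = 7, 28` → a = 7; c = 28
`a, c = c, a` → a = 28; c = 7
So c = 7

Answer: 7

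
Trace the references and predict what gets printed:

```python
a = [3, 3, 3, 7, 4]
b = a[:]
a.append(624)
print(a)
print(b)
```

Key concept: slice [:] creates copy.
Step by step:
`a = [3, 3, 3, 7, 4]` → a = [3, 3, 3, 7, 4]
`b = a[:]` → b = [3, 3, 3, 7, 4]
`a.append(624)` → a = [3, 3, 3, 7, 4, 624]
`print(a)` → prints [3, 3, 3, 7, 4, 624]
`print(b)` → prints [3, 3, 3, 7, 4]

Answer:
[3, 3, 3, 7, 4, 624]
[3, 3, 3, 7, 4]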